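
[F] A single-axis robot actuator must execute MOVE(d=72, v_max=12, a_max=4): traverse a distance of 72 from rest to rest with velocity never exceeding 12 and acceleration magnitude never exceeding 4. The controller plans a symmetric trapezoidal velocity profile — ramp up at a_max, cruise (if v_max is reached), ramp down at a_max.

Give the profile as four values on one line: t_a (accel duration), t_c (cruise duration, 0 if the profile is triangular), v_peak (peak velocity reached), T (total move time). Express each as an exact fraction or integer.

v_max²/a_max = 12²/4 = 36
72 ≥ 36 ⇒ cruise phase
t_a = 12/4 = 3; v_peak = 12
d_cruise = 72 − 36 = 36; t_c = 36/12 = 3
T = 2·3 + 3 = 9

t_a=3 t_c=3 v_peak=12 T=9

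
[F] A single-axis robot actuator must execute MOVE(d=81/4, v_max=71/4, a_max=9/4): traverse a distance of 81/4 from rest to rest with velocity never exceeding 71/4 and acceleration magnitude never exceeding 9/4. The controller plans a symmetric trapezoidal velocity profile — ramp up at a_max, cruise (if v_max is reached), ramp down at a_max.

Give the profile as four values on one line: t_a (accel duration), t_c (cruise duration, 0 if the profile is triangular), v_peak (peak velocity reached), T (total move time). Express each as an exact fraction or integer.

v_max²/a_max = (71/4)²/(9/4) = 5041/36
81/4 < 5041/36 ⇒ no cruise
v_peak = √(81/4·9/4) = √(729/16) = 27/4
t_a = (27/4)/(9/4) = 3; t_c = 0
T = 2·3 = 6

t_a=3 t_c=0 v_peak=27/4 T=6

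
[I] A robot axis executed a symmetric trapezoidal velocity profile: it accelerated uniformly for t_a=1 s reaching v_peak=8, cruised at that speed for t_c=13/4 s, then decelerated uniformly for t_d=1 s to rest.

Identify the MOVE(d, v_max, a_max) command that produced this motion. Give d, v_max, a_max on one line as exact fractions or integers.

a_max = 8/1 = 8
d_a = ½·8·1 = 4; d_c = 8·13/4 = 26
d = 2·4 + 26 = 34
t_c = 13/4 > 0 → v_max = v_peak = 8

d=34 v_max=8 a_max=8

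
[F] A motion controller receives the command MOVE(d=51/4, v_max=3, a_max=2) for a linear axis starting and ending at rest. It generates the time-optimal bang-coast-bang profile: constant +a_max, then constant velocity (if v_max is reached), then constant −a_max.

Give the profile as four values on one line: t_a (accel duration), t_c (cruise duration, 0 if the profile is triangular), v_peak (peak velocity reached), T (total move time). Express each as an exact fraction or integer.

t_a=3/2 t_c=11/4 v_peak=3 T=23/4

(v_max)²/a_max = 3²/2 = 9/2
51/4 ≥ 9/2 so v_max reached
t_a = 3/2; v_peak = 3
d_cruise = 51/4 − 9/2 = 33/4; t_c = (33/4)/3 = 11/4
T = 2·3/2 + 11/4 = 23/4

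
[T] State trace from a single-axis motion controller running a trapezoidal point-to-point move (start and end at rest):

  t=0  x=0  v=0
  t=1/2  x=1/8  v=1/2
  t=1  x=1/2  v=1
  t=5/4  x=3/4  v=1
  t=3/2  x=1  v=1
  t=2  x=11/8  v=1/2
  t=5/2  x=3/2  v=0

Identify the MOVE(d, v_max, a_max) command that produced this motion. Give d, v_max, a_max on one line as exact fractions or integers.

final state: t=5/2, x=3/2, v=0 → d = 3/2
a_max = (1/2−0)/(1/2−0) = 1
max v = 1 over t∈[1,3/2] → v_max = 1
check: 1·(1+1/2) = 3/2 ✓

d=3/2 v_max=1 a_max=1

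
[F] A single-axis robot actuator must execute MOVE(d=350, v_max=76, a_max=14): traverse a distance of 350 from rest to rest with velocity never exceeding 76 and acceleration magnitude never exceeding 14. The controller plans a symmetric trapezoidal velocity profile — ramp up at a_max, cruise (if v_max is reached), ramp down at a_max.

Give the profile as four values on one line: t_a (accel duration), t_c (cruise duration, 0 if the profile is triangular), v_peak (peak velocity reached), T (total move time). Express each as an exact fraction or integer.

t_a=5 t_c=0 v_peak=70 T=10

(v_max)²/a_max = 76²/14 = 2888/7
350 < 2888/7 ⇒ no cruise
v_peak = √(350·14) = √4900 = 70
t_a = 70/14 = 5; t_c = 0
T = 2·5 = 10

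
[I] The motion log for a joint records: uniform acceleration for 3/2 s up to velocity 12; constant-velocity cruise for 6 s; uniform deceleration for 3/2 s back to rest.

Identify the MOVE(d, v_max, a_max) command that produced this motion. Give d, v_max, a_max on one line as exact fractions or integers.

d=90 v_max=12 a_max=8

a_max = 12/(3/2) = 8
d_a = ½·12·3/2 = 9; d_c = 12·6 = 72
d = 2·9 + 72 = 90
t_c = 6 > 0 ⇒ limit active, v_max = 12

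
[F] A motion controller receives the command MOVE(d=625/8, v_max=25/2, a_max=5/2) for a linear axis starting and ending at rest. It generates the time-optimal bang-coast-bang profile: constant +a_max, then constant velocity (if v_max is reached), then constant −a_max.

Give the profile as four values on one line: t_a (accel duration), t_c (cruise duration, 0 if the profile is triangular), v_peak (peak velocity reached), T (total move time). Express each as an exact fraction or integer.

vₘ²/aₘ = (25/2)²/(5/2) = 125/2
625/8 ≥ 125/2 → trapezoidal
t_a = (25/2)/(5/2) = 5; v_peak = 25/2
d_cruise = 625/8 − 125/2 = 125/8; t_c = (125/8)/(25/2) = 5/4
T = 2·5 + 5/4 = 45/4

t_a=5 t_c=5/4 v_peak=25/2 T=45/4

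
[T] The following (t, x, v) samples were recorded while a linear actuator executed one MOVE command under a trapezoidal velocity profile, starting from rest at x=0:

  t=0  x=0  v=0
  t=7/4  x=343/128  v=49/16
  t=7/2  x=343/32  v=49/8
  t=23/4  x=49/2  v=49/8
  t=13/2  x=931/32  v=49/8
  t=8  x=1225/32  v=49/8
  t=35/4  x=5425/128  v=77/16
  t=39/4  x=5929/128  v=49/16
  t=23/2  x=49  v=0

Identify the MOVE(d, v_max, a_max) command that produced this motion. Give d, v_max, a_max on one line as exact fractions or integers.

final state: t=23/2, x=49, v=0 → d = 49
a_max = (49/16−0)/(7/4−0) = 7/4
max v = 49/8 over t∈[7/2,8] → v_max = 49/8
check: 49/8·(7/2+9/2) = 49 ✓

d=49 v_max=49/8 a_max=7/4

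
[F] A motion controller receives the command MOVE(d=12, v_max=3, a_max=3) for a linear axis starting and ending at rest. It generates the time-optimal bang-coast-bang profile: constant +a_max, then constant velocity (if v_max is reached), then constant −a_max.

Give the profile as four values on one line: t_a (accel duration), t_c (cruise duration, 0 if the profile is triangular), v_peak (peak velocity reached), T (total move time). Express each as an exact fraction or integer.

t_a=1 t_c=3 v_peak=3 T=5

v_max²/a_max = 3²/3 = 3
12 ≥ 3 so v_max reached
t_a = 3/3 = 1; v_peak = 3
d_cruise = 12 − 3 = 9; t_c = 9/3 = 3
T = 2·1 + 3 = 5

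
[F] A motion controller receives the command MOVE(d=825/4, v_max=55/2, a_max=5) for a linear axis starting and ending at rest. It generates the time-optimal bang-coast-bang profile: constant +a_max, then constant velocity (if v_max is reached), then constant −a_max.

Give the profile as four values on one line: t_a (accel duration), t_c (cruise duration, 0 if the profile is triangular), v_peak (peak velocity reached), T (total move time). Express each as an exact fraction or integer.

(v_max)²/a_max = (55/2)²/5 = 605/4
825/4 ≥ 605/4 ⇒ cruise phase
t_a = (55/2)/5 = 11/2; v_peak = 55/2
d_cruise = 825/4 − 605/4 = 55; t_c = 55/(55/2) = 2
T = 2·11/2 + 2 = 13

t_a=11/2 t_c=2 v_peak=55/2 T=13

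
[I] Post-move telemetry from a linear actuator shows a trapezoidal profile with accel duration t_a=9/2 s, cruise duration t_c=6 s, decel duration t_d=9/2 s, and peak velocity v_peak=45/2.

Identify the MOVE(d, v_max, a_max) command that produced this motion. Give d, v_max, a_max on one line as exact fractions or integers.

d=945/4 v_max=45/2 a_max=5

a_max = (45/2)/(9/2) = 5
d_a = ½·45/2·9/2 = 405/8; d_c = 45/2·6 = 135
d = 2·405/8 + 135 = 945/4
t_c = 6 > 0 ⇒ limit active, v_max = 45/2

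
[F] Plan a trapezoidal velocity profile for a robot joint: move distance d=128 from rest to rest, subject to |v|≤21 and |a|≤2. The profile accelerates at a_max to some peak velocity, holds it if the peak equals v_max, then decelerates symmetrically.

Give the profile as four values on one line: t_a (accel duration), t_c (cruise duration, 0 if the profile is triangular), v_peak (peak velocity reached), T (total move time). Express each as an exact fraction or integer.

v_max²/a_max = 21²/2 = 441/2
128 < 441/2 so t_c = 0
v_peak = √(128·2) = √256 = 16
t_a = 16/2 = 8; t_c = 0
T = 2·8 = 16

t_a=8 t_c=0 v_peak=16 T=16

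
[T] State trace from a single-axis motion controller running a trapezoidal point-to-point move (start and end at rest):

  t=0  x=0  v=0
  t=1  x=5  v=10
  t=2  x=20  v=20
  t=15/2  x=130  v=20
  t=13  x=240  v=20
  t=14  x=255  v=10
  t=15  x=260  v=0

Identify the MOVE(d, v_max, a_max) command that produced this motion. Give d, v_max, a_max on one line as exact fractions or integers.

d=260 v_max=20 a_max=10

final state: t=15, x=260, v=0 → d = 260
a_max = (10−0)/(1−0) = 10
max v = 20 over t∈[2,13] → v_max = 20
check: 20·(2+11) = 260 ✓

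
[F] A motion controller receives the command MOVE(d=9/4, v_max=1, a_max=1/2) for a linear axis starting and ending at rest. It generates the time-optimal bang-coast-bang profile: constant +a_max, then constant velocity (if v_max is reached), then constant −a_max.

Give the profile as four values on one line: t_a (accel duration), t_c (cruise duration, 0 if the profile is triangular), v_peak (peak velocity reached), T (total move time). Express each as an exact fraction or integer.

(v_max)²/a_max = 1²/(1/2) = 2
9/4 ≥ 2 ⇒ cruise phase
t_a = 1/(1/2) = 2; v_peak = 1
d_cruise = 9/4 − 2 = 1/4; t_c = (1/4)/1 = 1/4
T = 2·2 + 1/4 = 17/4

t_a=2 t_c=1/4 v_peak=1 T=17/4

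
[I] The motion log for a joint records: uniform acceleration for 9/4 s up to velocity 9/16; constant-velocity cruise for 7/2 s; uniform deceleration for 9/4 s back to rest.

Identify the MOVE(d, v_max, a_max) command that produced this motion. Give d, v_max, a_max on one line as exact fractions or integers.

a_max = (9/16)/(9/4) = 1/4
d_a = ½·9/16·9/4 = 81/128; d_c = 9/16·7/2 = 63/32
d = 2·81/128 + 63/32 = 207/64
t_c = 7/2 > 0 → v_max = v_peak = 9/16

d=207/64 v_max=9/16 a_max=1/4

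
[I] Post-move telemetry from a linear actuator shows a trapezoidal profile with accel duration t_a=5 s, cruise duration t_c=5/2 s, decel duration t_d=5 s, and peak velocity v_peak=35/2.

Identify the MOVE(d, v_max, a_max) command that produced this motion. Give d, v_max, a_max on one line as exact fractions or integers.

d=525/4 v_max=35/2 a_max=7/2

a_max = (35/2)/5 = 7/2
d_a = ½·35/2·5 = 175/4; d_c = 35/2·5/2 = 175/4
d = 2·175/4 + 175/4 = 525/4
t_c = 5/2 > 0 so v_max = 35/2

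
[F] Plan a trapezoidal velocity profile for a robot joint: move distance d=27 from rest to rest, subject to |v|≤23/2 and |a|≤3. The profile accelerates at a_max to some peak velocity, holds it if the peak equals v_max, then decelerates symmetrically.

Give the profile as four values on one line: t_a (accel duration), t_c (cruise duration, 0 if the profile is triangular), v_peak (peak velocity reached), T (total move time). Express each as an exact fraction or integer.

t_a=3 t_c=0 v_peak=9 T=6

(v_max)²/a_max = (23/2)²/3 = 529/12
27 < 529/12 → triangular
v_peak = √(27·3) = √81 = 9
t_a = 9/3 = 3; t_c = 0
T = 2·3 = 6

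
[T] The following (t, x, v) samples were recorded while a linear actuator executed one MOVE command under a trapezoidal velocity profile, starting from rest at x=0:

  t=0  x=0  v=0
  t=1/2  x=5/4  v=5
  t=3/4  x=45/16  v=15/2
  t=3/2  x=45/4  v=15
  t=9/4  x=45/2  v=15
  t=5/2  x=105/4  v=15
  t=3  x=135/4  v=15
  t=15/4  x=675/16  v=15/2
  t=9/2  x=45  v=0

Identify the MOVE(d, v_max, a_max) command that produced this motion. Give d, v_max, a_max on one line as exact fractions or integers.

d=45 v_max=15 a_max=10

final state: t=9/2, x=45, v=0 → d = 45
a_max = (5−0)/(1/2−0) = 10
max v = 15 over t∈[3/2,3] → v_max = 15
check: 15·(3/2+3/2) = 45 ✓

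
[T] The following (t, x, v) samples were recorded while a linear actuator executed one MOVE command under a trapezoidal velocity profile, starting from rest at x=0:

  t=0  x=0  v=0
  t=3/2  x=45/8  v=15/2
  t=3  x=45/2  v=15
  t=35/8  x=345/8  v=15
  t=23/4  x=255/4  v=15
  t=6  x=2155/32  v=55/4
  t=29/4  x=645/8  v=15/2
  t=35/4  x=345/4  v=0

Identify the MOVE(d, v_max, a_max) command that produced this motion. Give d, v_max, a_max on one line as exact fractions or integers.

d=345/4 v_max=15 a_max=5

final state: t=35/4, x=345/4, v=0 → d = 345/4
a_max = (15/2−0)/(3/2−0) = 5
max v = 15 over t∈[3,23/4] → v_max = 15
check: 15·(3+11/4) = 345/4 ✓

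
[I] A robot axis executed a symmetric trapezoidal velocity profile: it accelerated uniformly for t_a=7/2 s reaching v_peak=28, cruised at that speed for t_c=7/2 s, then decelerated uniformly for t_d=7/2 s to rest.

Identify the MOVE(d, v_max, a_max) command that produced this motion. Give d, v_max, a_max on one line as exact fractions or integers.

a_max = 28/(7/2) = 8
d_a = ½·28·7/2 = 49; d_c = 28·7/2 = 98
d = 2·49 + 98 = 196
t_c = 7/2 > 0 ⇒ limit active, v_max = 28

d=196 v_max=28 a_max=8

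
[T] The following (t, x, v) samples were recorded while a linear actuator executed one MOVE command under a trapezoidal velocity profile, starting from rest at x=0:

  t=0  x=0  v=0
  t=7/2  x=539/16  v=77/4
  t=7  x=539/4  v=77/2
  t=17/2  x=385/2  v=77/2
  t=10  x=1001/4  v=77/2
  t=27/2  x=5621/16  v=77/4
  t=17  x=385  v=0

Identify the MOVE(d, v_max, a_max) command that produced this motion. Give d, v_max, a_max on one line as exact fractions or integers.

d=385 v_max=77/2 a_max=11/2

final state: t=17, x=385, v=0 → d = 385
a_max = (77/4−0)/(7/2−0) = 11/2
max v = 77/2 over t∈[7,10] → v_max = 77/2
check: 77/2·(7+3) = 385 ✓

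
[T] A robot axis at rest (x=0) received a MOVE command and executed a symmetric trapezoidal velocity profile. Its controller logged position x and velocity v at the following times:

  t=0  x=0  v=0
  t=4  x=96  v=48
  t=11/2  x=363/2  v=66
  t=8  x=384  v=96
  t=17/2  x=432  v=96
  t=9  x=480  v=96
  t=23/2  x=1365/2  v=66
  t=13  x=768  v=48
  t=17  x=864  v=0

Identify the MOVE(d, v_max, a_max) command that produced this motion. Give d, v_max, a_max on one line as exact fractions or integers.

final state: t=17, x=864, v=0 → d = 864
a_max = (48−0)/(4−0) = 12
max v = 96 over t∈[8,9] → v_max = 96
check: 96·(8+1) = 864 ✓

d=864 v_max=96 a_max=12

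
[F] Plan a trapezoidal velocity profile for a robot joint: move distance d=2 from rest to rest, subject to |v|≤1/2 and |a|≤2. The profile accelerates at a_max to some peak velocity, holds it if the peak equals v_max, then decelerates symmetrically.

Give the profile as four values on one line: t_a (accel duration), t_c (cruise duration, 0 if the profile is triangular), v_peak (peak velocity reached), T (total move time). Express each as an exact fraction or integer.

t_a=1/4 t_c=15/4 v_peak=1/2 T=17/4

(v_max)²/a_max = (1/2)²/2 = 1/8
2 ≥ 1/8 so v_max reached
t_a = (1/2)/2 = 1/4; v_peak = 1/2
d_cruise = 2 − 1/8 = 15/8; t_c = (15/8)/(1/2) = 15/4
T = 2·1/4 + 15/4 = 17/4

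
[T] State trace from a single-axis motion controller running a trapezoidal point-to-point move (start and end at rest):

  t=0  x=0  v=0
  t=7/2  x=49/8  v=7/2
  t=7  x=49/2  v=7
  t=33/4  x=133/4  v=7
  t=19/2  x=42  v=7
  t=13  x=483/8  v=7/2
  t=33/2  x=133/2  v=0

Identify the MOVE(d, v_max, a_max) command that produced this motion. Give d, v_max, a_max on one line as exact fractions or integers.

d=133/2 v_max=7 a_max=1

final state: t=33/2, x=133/2, v=0 → d = 133/2
a_max = (7/2−0)/(7/2−0) = 1
max v = 7 over t∈[7,19/2] → v_max = 7
check: 7·(7+5/2) = 133/2 ✓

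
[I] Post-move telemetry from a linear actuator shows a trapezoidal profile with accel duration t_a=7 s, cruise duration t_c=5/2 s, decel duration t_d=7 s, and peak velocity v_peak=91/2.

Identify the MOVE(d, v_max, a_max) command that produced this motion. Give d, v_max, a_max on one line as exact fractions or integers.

d=1729/4 v_max=91/2 a_max=13/2

a_max = (91/2)/7 = 13/2
d_a = ½·91/2·7 = 637/4; d_c = 91/2·5/2 = 455/4
d = 2·637/4 + 455/4 = 1729/4
t_c = 5/2 > 0 → v_max = v_peak = 91/2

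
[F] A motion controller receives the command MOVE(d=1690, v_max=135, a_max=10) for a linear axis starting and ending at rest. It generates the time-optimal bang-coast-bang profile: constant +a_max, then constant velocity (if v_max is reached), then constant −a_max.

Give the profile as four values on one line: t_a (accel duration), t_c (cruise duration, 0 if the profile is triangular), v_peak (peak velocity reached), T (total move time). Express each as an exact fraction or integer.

(v_max)²/a_max = 135²/10 = 3645/2
1690 < 3645/2 so t_c = 0
v_peak = √(1690·10) = √16900 = 130
t_a = 130/10 = 13; t_c = 0
T = 2·13 = 26

t_a=13 t_c=0 v_peak=130 T=26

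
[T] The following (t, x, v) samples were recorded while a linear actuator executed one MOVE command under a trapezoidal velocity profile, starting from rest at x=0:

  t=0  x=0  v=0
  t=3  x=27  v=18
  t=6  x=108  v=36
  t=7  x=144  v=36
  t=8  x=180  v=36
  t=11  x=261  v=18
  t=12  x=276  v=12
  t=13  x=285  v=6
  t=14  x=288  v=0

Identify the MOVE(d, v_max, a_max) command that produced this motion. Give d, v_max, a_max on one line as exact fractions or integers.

final state: t=14, x=288, v=0 → d = 288
a_max = (18−0)/(3−0) = 6
max v = 36 over t∈[6,8] → v_max = 36
check: 36·(6+2) = 288 ✓

d=288 v_max=36 a_max=6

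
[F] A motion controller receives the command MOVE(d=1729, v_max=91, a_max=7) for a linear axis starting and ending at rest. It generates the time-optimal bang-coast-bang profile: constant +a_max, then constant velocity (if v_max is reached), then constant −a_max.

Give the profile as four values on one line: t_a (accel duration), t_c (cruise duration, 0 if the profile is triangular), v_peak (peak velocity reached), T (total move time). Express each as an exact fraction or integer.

vₘ²/aₘ = 91²/7 = 1183
1729 ≥ 1183 → trapezoidal
t_a = 91/7 = 13; v_peak = 91
d_cruise = 1729 − 1183 = 546; t_c = 546/91 = 6
T = 2·13 + 6 = 32

t_a=13 t_c=6 v_peak=91 T=32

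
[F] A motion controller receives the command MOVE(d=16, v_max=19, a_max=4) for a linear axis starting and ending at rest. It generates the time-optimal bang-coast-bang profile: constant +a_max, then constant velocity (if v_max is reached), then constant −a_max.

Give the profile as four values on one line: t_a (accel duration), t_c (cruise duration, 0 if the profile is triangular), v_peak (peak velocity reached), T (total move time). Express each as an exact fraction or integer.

t_a=2 t_c=0 v_peak=8 T=4

v_max²/a_max = 19²/4 = 361/4
16 < 361/4 ⇒ no cruise
v_peak = √(16·4) = √64 = 8
t_a = 8/4 = 2; t_c = 0
T = 2·2 = 4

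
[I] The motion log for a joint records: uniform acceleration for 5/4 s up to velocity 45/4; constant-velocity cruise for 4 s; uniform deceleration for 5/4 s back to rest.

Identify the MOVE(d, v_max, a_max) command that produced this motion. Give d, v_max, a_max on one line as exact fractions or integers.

d=945/16 v_max=45/4 a_max=9

a_max = (45/4)/(5/4) = 9
d_a = ½·45/4·5/4 = 225/32; d_c = 45/4·4 = 45
d = 2·225/32 + 45 = 945/16
t_c = 4 > 0 → v_max = v_peak = 45/4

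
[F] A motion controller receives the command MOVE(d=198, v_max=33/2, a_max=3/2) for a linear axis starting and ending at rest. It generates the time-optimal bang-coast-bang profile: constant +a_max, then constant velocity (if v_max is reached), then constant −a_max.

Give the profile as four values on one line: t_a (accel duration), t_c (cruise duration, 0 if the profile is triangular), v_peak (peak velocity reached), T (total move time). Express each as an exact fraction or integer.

t_a=11 t_c=1 v_peak=33/2 T=23

vₘ²/aₘ = (33/2)²/(3/2) = 363/2
198 ≥ 363/2 → trapezoidal
t_a = (33/2)/(3/2) = 11; v_peak = 33/2
d_cruise = 198 − 363/2 = 33/2; t_c = (33/2)/(33/2) = 1
T = 2·11 + 1 = 23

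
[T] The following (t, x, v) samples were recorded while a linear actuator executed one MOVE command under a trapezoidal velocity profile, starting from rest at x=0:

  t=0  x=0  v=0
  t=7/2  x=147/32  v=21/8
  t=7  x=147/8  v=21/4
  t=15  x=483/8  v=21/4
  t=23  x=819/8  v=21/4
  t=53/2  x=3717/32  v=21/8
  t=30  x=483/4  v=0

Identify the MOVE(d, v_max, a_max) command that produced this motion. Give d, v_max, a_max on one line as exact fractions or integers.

final state: t=30, x=483/4, v=0 → d = 483/4
a_max = (21/8−0)/(7/2−0) = 3/4
max v = 21/4 over t∈[7,23] → v_max = 21/4
check: 21/4·(7+16) = 483/4 ✓

d=483/4 v_max=21/4 a_max=3/4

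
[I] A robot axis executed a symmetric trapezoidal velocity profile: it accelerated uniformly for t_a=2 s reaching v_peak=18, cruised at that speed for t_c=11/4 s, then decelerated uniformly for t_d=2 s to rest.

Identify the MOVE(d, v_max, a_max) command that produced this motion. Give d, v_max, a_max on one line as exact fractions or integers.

d=171/2 v_max=18 a_max=9

a_max = 18/2 = 9
d_a = ½·18·2 = 18; d_c = 18·11/4 = 99/2
d = 2·18 + 99/2 = 171/2
t_c = 11/4 > 0 so v_max = 18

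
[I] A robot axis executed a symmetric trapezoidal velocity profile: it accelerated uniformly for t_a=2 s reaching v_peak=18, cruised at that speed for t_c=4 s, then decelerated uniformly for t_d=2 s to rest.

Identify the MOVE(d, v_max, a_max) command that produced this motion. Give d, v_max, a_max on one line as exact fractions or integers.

d=108 v_max=18 a_max=9

a_max = 18/2 = 9
d_a = ½·18·2 = 18; d_c = 18·4 = 72
d = 2·18 + 72 = 108
t_c = 4 > 0 so v_max = 18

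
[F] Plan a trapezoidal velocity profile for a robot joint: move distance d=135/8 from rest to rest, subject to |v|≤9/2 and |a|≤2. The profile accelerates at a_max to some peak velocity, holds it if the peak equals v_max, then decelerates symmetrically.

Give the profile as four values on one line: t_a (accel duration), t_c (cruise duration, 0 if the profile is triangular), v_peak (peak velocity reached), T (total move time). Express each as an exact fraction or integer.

(v_max)²/a_max = (9/2)²/2 = 81/8
135/8 ≥ 81/8 → trapezoidal
t_a = (9/2)/2 = 9/4; v_peak = 9/2
d_cruise = 135/8 − 81/8 = 27/4; t_c = (27/4)/(9/2) = 3/2
T = 2·9/4 + 3/2 = 6

t_a=9/4 t_c=3/2 v_peak=9/2 T=6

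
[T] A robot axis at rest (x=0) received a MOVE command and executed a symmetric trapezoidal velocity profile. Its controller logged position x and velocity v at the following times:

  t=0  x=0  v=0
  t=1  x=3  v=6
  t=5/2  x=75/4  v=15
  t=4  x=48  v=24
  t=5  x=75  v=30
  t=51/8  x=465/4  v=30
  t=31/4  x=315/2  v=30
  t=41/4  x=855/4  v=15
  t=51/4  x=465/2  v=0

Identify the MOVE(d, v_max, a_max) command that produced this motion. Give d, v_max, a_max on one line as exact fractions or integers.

d=465/2 v_max=30 a_max=6

final state: t=51/4, x=465/2, v=0 → d = 465/2
a_max = (6−0)/(1−0) = 6
max v = 30 over t∈[5,31/4] → v_max = 30
check: 30·(5+11/4) = 465/2 ✓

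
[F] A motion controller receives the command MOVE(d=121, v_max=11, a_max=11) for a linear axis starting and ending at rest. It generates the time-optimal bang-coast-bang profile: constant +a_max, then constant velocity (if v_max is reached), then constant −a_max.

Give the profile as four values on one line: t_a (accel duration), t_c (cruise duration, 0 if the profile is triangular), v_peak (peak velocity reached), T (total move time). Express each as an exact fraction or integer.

(v_max)²/a_max = 11²/11 = 11
121 ≥ 11 → trapezoidal
t_a = 11/11 = 1; v_peak = 11
d_cruise = 121 − 11 = 110; t_c = 110/11 = 10
T = 2·1 + 10 = 12

t_a=1 t_c=10 v_peak=11 T=12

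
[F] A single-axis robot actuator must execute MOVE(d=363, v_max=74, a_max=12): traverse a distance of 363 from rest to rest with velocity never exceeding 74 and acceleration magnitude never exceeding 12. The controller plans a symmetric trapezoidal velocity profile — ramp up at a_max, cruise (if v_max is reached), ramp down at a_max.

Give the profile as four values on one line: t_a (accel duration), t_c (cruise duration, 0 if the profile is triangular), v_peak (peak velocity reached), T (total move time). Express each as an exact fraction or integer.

v_max²/a_max = 74²/12 = 1369/3
363 < 1369/3 → triangular
v_peak = √(363·12) = √4356 = 66
t_a = 66/12 = 11/2; t_c = 0
T = 2·11/2 = 11

t_a=11/2 t_c=0 v_peak=66 T=11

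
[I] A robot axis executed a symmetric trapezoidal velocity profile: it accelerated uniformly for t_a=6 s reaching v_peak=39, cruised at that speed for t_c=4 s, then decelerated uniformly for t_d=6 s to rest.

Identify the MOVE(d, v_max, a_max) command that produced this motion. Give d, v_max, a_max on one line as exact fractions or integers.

a_max = 39/6 = 13/2
d_a = ½·39·6 = 117; d_c = 39·4 = 156
d = 2·117 + 156 = 390
t_c = 4 > 0 ⇒ limit active, v_max = 39

d=390 v_max=39 a_max=13/2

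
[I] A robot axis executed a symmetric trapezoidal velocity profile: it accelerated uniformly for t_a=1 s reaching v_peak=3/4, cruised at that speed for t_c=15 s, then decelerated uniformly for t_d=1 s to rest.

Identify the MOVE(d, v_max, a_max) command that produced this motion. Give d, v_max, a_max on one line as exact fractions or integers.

a_max = (3/4)/1 = 3/4
d_a = ½·3/4·1 = 3/8; d_c = 3/4·15 = 45/4
d = 2·3/8 + 45/4 = 12
t_c = 15 > 0 ⇒ limit active, v_max = 3/4

d=12 v_max=3/4 a_max=3/4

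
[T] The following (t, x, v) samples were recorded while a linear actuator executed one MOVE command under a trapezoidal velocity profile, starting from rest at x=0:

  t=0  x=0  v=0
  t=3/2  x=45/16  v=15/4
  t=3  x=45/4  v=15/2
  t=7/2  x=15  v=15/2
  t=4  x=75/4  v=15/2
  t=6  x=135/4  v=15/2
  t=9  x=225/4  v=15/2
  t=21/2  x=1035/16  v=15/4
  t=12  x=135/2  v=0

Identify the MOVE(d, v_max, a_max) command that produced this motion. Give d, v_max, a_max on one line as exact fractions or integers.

final state: t=12, x=135/2, v=0 → d = 135/2
a_max = (15/4−0)/(3/2−0) = 5/2
max v = 15/2 over t∈[3,9] → v_max = 15/2
check: 15/2·(3+6) = 135/2 ✓

d=135/2 v_max=15/2 a_max=5/2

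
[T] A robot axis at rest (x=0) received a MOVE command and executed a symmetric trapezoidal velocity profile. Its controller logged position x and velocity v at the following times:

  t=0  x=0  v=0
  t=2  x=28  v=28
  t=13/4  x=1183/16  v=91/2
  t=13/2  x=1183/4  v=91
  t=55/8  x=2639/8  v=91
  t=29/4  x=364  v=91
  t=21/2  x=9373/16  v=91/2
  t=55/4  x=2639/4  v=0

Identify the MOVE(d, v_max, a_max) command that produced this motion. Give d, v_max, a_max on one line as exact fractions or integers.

final state: t=55/4, x=2639/4, v=0 → d = 2639/4
a_max = (28−0)/(2−0) = 14
max v = 91 over t∈[13/2,29/4] → v_max = 91
check: 91·(13/2+3/4) = 2639/4 ✓

d=2639/4 v_max=91 a_max=14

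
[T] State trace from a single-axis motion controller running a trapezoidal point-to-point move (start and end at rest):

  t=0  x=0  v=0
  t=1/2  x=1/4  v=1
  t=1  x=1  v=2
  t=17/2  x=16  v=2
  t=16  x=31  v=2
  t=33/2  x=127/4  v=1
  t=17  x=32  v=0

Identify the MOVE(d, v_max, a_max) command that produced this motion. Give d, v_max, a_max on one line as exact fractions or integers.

final state: t=17, x=32, v=0 → d = 32
a_max = (1−0)/(1/2−0) = 2
max v = 2 over t∈[1,16] → v_max = 2
check: 2·(1+15) = 32 ✓

d=32 v_max=2 a_max=2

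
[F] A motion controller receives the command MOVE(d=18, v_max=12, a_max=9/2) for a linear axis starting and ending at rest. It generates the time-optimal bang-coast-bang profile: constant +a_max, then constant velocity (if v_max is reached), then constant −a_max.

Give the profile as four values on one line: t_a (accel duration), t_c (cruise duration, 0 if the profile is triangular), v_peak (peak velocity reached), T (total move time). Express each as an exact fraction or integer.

v_max²/a_max = 12²/(9/2) = 32
18 < 32 → triangular
v_peak = √(18·9/2) = √81 = 9
t_a = 9/(9/2) = 2; t_c = 0
T = 2·2 = 4

t_a=2 t_c=0 v_peak=9 T=4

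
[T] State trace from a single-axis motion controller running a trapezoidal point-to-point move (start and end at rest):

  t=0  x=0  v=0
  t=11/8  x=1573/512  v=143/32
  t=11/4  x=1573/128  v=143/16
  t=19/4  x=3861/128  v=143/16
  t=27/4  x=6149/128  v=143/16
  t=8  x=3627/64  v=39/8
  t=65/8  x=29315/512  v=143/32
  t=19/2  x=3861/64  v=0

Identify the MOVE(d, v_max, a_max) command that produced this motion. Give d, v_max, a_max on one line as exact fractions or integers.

d=3861/64 v_max=143/16 a_max=13/4

final state: t=19/2, x=3861/64, v=0 → d = 3861/64
a_max = (143/32−0)/(11/8−0) = 13/4
max v = 143/16 over t∈[11/4,27/4] → v_max = 143/16
check: 143/16·(11/4+4) = 3861/64 ✓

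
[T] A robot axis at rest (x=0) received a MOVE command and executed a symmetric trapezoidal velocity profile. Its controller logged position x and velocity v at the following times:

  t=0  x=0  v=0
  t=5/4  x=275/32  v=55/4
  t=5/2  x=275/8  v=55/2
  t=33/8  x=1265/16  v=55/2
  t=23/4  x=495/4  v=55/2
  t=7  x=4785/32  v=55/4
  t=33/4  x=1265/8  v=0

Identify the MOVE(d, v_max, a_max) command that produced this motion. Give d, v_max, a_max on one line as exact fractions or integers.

d=1265/8 v_max=55/2 a_max=11

final state: t=33/4, x=1265/8, v=0 → d = 1265/8
a_max = (55/4−0)/(5/4−0) = 11
max v = 55/2 over t∈[5/2,23/4] → v_max = 55/2
check: 55/2·(5/2+13/4) = 1265/8 ✓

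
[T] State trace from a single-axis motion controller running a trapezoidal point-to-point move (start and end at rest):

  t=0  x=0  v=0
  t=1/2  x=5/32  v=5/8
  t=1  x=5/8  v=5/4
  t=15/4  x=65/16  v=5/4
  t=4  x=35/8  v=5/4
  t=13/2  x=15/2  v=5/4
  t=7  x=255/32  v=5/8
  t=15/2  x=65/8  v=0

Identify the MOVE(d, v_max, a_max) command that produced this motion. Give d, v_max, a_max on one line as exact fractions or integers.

final state: t=15/2, x=65/8, v=0 → d = 65/8
a_max = (5/8−0)/(1/2−0) = 5/4
max v = 5/4 over t∈[1,13/2] → v_max = 5/4
check: 5/4·(1+11/2) = 65/8 ✓

d=65/8 v_max=5/4 a_max=5/4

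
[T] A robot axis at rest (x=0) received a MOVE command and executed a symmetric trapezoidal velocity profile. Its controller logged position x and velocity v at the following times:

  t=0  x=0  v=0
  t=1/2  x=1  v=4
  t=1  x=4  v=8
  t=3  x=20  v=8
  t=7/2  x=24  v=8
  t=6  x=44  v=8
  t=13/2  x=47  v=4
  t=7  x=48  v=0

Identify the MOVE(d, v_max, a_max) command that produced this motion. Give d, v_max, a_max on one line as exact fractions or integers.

final state: t=7, x=48, v=0 → d = 48
a_max = (4−0)/(1/2−0) = 8
max v = 8 over t∈[1,6] → v_max = 8
check: 8·(1+5) = 48 ✓

d=48 v_max=8 a_max=8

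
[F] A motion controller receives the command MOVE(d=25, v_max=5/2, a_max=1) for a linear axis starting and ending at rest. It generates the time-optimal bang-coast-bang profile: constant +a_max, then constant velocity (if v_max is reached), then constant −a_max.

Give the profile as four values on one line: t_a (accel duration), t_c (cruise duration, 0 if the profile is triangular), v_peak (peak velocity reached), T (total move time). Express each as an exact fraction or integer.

vₘ²/aₘ = (5/2)²/1 = 25/4
25 ≥ 25/4 → trapezoidal
t_a = (5/2)/1 = 5/2; v_peak = 5/2
d_cruise = 25 − 25/4 = 75/4; t_c = (75/4)/(5/2) = 15/2
T = 2·5/2 + 15/2 = 25/2

t_a=5/2 t_c=15/2 v_peak=5/2 T=25/2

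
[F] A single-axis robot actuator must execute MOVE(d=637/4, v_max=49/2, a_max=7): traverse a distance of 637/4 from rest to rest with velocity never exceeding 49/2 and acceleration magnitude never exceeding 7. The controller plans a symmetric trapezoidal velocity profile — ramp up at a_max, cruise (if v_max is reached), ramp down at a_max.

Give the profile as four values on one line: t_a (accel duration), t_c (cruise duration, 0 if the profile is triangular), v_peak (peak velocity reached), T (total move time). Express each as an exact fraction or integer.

t_a=7/2 t_c=3 v_peak=49/2 T=10

vₘ²/aₘ = (49/2)²/7 = 343/4
637/4 ≥ 343/4 ⇒ cruise phase
t_a = (49/2)/7 = 7/2; v_peak = 49/2
d_cruise = 637/4 − 343/4 = 147/2; t_c = (147/2)/(49/2) = 3
T = 2·7/2 + 3 = 10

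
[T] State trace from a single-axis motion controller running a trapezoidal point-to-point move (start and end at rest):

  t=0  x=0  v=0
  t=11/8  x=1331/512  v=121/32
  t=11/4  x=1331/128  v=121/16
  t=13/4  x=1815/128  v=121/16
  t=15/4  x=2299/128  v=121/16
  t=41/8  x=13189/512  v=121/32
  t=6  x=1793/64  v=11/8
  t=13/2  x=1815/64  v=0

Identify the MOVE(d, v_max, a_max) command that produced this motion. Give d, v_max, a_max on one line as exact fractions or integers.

d=1815/64 v_max=121/16 a_max=11/4

final state: t=13/2, x=1815/64, v=0 → d = 1815/64
a_max = (121/32−0)/(11/8−0) = 11/4
max v = 121/16 over t∈[11/4,15/4] → v_max = 121/16
check: 121/16·(11/4+1) = 1815/64 ✓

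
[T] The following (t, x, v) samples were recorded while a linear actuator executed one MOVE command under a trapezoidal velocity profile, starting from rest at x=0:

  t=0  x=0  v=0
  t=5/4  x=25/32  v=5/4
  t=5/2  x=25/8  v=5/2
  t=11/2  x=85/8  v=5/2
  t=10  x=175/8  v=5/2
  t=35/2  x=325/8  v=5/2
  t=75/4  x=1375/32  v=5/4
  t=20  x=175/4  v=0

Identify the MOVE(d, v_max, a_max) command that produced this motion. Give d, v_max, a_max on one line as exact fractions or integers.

d=175/4 v_max=5/2 a_max=1

final state: t=20, x=175/4, v=0 → d = 175/4
a_max = (5/4−0)/(5/4−0) = 1
max v = 5/2 over t∈[5/2,35/2] → v_max = 5/2
check: 5/2·(5/2+15) = 175/4 ✓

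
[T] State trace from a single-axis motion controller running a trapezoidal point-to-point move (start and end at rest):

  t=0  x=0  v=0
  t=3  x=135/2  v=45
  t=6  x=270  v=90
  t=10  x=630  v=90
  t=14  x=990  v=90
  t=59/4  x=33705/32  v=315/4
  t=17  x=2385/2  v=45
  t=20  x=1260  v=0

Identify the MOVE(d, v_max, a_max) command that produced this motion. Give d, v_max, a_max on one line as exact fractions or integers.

d=1260 v_max=90 a_max=15

final state: t=20, x=1260, v=0 → d = 1260
a_max = (45−0)/(3−0) = 15
max v = 90 over t∈[6,14] → v_max = 90
check: 90·(6+8) = 1260 ✓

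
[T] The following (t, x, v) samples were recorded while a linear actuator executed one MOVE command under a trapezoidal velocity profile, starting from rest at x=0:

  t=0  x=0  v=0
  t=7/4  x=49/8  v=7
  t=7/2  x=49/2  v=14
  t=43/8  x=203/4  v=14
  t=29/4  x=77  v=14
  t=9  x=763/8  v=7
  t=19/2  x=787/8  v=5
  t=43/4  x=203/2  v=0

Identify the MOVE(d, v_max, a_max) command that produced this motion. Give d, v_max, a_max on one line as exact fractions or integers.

final state: t=43/4, x=203/2, v=0 → d = 203/2
a_max = (7−0)/(7/4−0) = 4
max v = 14 over t∈[7/2,29/4] → v_max = 14
check: 14·(7/2+15/4) = 203/2 ✓

d=203/2 v_max=14 a_max=4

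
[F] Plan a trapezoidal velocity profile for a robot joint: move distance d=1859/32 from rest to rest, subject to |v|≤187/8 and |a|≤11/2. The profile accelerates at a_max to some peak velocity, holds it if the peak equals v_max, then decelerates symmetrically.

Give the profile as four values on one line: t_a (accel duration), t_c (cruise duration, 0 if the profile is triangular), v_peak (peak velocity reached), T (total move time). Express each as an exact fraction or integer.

vₘ²/aₘ = (187/8)²/(11/2) = 3179/32
1859/32 < 3179/32 → triangular
v_peak = √(1859/32·11/2) = √(20449/64) = 143/8
t_a = (143/8)/(11/2) = 13/4; t_c = 0
T = 2·13/4 = 13/2

t_a=13/4 t_c=0 v_peak=143/8 T=13/2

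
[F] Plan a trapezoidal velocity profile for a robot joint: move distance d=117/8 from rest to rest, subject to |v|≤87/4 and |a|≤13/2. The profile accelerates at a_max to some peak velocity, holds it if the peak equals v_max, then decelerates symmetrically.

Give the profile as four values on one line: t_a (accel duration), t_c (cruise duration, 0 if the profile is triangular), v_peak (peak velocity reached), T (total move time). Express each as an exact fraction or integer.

t_a=3/2 t_c=0 v_peak=39/4 T=3

(v_max)²/a_max = (87/4)²/(13/2) = 7569/104
117/8 < 7569/104 → triangular
v_peak = √(117/8·13/2) = √(1521/16) = 39/4
t_a = (39/4)/(13/2) = 3/2; t_c = 0
T = 2·3/2 = 3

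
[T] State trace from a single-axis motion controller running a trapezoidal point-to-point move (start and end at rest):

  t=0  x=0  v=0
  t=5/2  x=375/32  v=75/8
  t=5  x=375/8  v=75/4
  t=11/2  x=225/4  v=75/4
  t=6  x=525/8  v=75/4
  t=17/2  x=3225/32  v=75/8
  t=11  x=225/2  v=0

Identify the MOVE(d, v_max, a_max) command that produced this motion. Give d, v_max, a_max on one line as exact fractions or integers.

d=225/2 v_max=75/4 a_max=15/4

final state: t=11, x=225/2, v=0 → d = 225/2
a_max = (75/8−0)/(5/2−0) = 15/4
max v = 75/4 over t∈[5,6] → v_max = 75/4
check: 75/4·(5+1) = 225/2 ✓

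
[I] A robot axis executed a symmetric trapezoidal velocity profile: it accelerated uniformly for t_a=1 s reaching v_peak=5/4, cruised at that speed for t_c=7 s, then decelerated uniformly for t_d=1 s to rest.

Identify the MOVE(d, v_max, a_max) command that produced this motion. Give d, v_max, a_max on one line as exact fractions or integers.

a_max = (5/4)/1 = 5/4
d_a = ½·5/4·1 = 5/8; d_c = 5/4·7 = 35/4
d = 2·5/8 + 35/4 = 10
t_c = 7 > 0 ⇒ limit active, v_max = 5/4

d=10 v_max=5/4 a_max=5/4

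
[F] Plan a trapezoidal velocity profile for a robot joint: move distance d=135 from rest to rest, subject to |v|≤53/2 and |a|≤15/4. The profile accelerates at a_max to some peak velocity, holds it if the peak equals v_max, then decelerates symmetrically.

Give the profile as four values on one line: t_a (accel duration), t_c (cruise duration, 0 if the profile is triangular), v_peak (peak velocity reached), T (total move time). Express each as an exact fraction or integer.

vₘ²/aₘ = (53/2)²/(15/4) = 2809/15
135 < 2809/15 ⇒ no cruise
v_peak = √(135·15/4) = √(2025/4) = 45/2
t_a = (45/2)/(15/4) = 6; t_c = 0
T = 2·6 = 12

t_a=6 t_c=0 v_peak=45/2 T=12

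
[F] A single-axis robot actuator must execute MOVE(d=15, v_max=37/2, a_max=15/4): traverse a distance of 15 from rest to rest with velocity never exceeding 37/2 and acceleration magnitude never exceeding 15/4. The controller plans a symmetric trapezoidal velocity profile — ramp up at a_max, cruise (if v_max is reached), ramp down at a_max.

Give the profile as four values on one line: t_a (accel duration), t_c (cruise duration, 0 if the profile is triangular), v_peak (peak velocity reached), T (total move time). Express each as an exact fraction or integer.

t_a=2 t_c=0 v_peak=15/2 T=4

(v_max)²/a_max = (37/2)²/(15/4) = 1369/15
15 < 1369/15 so t_c = 0
v_peak = √(15·15/4) = √(225/4) = 15/2
t_a = (15/2)/(15/4) = 2; t_c = 0
T = 2·2 = 4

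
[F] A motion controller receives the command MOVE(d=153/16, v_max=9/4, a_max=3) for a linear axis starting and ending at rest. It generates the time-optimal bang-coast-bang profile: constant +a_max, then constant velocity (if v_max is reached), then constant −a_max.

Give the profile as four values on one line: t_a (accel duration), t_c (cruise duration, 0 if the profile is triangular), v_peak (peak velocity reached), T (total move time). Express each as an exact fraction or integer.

(v_max)²/a_max = (9/4)²/3 = 27/16
153/16 ≥ 27/16 ⇒ cruise phase
t_a = (9/4)/3 = 3/4; v_peak = 9/4
d_cruise = 153/16 − 27/16 = 63/8; t_c = (63/8)/(9/4) = 7/2
T = 2·3/4 + 7/2 = 5

t_a=3/4 t_c=7/2 v_peak=9/4 T=5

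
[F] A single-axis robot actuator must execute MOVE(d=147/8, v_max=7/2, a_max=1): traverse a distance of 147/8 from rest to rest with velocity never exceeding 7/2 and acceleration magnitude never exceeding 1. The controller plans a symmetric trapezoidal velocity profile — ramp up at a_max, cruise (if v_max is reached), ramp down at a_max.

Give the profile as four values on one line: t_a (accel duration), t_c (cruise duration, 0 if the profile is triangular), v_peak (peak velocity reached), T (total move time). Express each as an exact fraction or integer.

vₘ²/aₘ = (7/2)²/1 = 49/4
147/8 ≥ 49/4 ⇒ cruise phase
t_a = (7/2)/1 = 7/2; v_peak = 7/2
d_cruise = 147/8 − 49/4 = 49/8; t_c = (49/8)/(7/2) = 7/4
T = 2·7/2 + 7/4 = 35/4

t_a=7/2 t_c=7/4 v_peak=7/2 T=35/4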